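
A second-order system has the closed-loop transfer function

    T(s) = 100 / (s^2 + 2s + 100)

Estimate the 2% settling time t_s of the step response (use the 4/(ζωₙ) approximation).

t_s ≈ 4 s

Comparing s^2 + 2s + 100 to s^2 + 2ζωₙs + ωₙ²: ωₙ = 10 rad/s and ζ = 2/(2·10) = 0.1.
ζωₙ = 2/2 = 1, so t_s ≈ 4/(ζωₙ) = 4/1 = 4 s.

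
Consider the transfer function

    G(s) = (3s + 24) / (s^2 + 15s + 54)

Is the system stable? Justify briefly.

The denominator s^2 + 15s + 54 factors as (s + 9)(s + 6), giving poles at s = -9, -6.
Since all poles lie strictly in the left half-plane, the system is stable.

stable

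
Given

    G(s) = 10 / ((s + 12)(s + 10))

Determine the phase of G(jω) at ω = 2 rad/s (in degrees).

∠G(j2) ≈ -20.77°

At s = j2: numerator = 10, denominator = 116 + j44.
∠G = ∠num − ∠den = 0° − (20.772°) = -20.77°.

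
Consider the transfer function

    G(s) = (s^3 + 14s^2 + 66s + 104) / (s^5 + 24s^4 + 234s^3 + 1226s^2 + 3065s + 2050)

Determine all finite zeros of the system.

Set the numerator to zero: s^3 + 14s^2 + 66s + 104 = 0.
Factoring: (s + 4)(s^2 + 10s + 26) = 0.

s = -4, -5 ± j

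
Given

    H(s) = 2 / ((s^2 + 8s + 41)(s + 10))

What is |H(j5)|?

|H(j5)| ≈ 0.004152

Substitute s = j5: numerator = 2, denominator = -40 + j480.
|H(j5)| = |2| / |-40 + j480| = 2 / 481.66 ≈ 0.004152.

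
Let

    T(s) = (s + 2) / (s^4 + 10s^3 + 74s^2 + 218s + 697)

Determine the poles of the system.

s = -1 + 4j, -1 - 4j, -4 + 5j, -4 - 5j

The poles are the roots of the denominator s^4 + 10s^3 + 74s^2 + 218s + 697 = 0.
No real roots exist; factor into two real quadratics: (s^2 + 2s + 17)(s^2 + 8s + 41) = 0.
Each quadratic gives a conjugate pair via the quadratic formula.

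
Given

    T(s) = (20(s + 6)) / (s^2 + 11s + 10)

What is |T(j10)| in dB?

|T(j10)|_dB ≈ 4.30 dB

Substitute s = j10: numerator = 120 + j200, denominator = -90 + j110.
|T(j10)| = |120 + j200| / |-90 + j110| = 233.24 / 142.13 ≈ 1.641.
In decibels: 20·log₁₀(1.641) ≈ 4.30 dB.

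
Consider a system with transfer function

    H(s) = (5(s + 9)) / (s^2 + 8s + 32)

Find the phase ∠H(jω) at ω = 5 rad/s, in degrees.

At s = j5: numerator = 45 + j25, denominator = 7 + j40.
∠H = ∠num − ∠den = 29.055° − (80.074°) = -51.02°.

∠H(j5) ≈ -51.02°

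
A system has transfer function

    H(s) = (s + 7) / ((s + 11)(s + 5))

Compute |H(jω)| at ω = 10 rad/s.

|H(j10)| ≈ 0.07344

Substitute s = j10: numerator = 7 + j10, denominator = -45 + j160.
|H(j10)| = |7 + j10| / |-45 + j160| = 12.207 / 166.21 ≈ 0.07344.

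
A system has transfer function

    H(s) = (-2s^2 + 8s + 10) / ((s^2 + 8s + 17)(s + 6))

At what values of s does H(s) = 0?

s = 5, -1

Set the numerator to zero: -2s^2 + 8s + 10 = 0, i.e. -2·(s^2 - 4s - 5) = 0.
Factoring: (s - 5)(s + 1) = 0.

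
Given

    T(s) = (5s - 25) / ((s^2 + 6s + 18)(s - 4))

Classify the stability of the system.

The poles can be read from the denominator factors: s = -3 + 3j, -3 - 3j, 4.
Since the pole(s) at s = 4 lie in the right half-plane, the system is unstable.

unstable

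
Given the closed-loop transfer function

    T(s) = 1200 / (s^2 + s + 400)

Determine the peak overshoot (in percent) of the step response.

%OS ≈ 92.4%

Comparing s^2 + s + 400 to s^2 + 2ζωₙs + ωₙ²: ωₙ = 20 rad/s and ζ = 1/(2·20) = 0.025.
%OS = 100·exp(−πζ/√(1−ζ²)) = 100·exp(−π·0.025/√(1−0.025²)) ≈ 92.4%.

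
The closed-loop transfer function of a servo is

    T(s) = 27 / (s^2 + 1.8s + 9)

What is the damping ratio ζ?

ζ = 0.3

Compare the denominator to the standard form s^2 + 2ζωₙs + ωₙ².
ωₙ² = 9, so ωₙ = 3 rad/s.
2ζωₙ = 1.8, so ζ = 1.8/(2·3) = 0.3.
With ζ = 0.3 the response is underdamped.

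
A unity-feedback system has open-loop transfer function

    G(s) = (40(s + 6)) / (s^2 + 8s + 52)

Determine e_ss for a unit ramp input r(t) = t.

e_ss = ∞

G(s) has no poles at the origin.
This is a Type 0 system; Kv = lim_{s→0} s·G(s) = 0, so the steady-state error for a ramp input is infinite.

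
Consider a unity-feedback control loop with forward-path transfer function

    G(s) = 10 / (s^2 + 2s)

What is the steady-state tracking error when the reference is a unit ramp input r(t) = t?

G(s) has one pole at the origin.
This is a Type 1 system. Kv = lim_{s→0} s·G(s) = 10/2 = 5.
e_ss = 1/Kv = 1/(5) = 1/5 ≈ 0.2000.

e_ss = 0.2000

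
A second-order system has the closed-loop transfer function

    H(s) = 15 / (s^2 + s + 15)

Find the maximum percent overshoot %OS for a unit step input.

Comparing s^2 + s + 15 to s^2 + 2ζωₙs + ωₙ²: ωₙ = √15 ≈ 3.873 rad/s and ζ = 1/(2·√15) ≈ 0.1291.
%OS = 100·exp(−πζ/√(1−ζ²)) = 100·exp(−π·0.1291/√(1−0.1291²)) ≈ 66.4%.

%OS ≈ 66.4%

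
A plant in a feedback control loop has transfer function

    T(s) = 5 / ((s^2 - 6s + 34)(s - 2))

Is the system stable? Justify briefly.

The poles can be read from the denominator factors: s = 3 + 5j, 3 - 5j, 2.
Since the pole(s) at s = 3 ± 5j, 2 lie in the right half-plane, the system is unstable.

unstable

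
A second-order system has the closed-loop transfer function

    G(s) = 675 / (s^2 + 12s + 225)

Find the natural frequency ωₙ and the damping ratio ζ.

ωₙ = 15 rad/s, ζ = 0.4

Compare the denominator to the standard form s^2 + 2ζωₙs + ωₙ².
ωₙ² = 225, so ωₙ = 15 rad/s.
2ζωₙ = 12, so ζ = 12/(2·15) = 0.4.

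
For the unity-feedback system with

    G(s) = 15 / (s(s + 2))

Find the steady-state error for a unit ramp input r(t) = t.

e_ss = 0.1333

G(s) has one pole at the origin.
This is a Type 1 system. Kv = lim_{s→0} s·G(s) = 15/2.
e_ss = 1/Kv = 1/(15/2) = 2/15 ≈ 0.1333.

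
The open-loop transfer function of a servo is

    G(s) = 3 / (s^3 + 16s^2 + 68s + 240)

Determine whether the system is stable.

stable

The denominator s^3 + 16s^2 + 68s + 240 factors as (s^2 + 4s + 20)(s + 12), giving poles at s = -2 + 4j, -2 - 4j, -12.
Since all poles lie strictly in the left half-plane, the system is stable.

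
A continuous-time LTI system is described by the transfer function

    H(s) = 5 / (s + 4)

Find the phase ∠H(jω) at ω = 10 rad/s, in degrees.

∠H(j10) ≈ -68.20°

At s = j10: numerator = 5, denominator = 4 + j10.
∠H = ∠num − ∠den = 0° − (68.199°) = -68.20°.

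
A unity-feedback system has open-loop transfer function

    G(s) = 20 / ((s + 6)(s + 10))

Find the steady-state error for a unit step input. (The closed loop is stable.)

G(s) has no poles at the origin.
This is a Type 0 system. Kp = lim_{s→0} G(s) = 20/60 = 1/3.
e_ss = 1/(1 + Kp) = 1/(1 + 1/3) = 3/4 ≈ 0.7500.

e_ss = 0.7500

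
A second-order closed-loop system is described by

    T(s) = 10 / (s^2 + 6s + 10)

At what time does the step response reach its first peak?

t_p ≈ 3.142 s

Comparing s^2 + 6s + 10 to s^2 + 2ζωₙs + ωₙ²: ωₙ = √10 ≈ 3.162 rad/s and ζ = 6/(2·√10) ≈ 0.9487.
ζωₙ = 6/2 = 3, so ω_d = ωₙ√(1−ζ²) = √(ωₙ² − (ζωₙ)²) = √(10 − 3²) = √1 = 1 rad/s.
t_p = π/ω_d = π/1 ≈ 3.142 s.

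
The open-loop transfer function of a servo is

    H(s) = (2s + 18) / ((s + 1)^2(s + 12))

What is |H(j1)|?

|H(j1)| ≈ 0.7520

Substitute s = j1: numerator = 18 + j2, denominator = -2 + j24.
|H(j1)| = |18 + j2| / |-2 + j24| = 18.111 / 24.083 ≈ 0.7520.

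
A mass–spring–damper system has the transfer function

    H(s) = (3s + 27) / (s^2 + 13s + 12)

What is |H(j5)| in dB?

Substitute s = j5: numerator = 27 + j15, denominator = -13 + j65.
|H(j5)| = |27 + j15| / |-13 + j65| = 30.887 / 66.287 ≈ 0.4660.
In decibels: 20·log₁₀(0.4660) ≈ -6.63 dB.

|H(j5)|_dB ≈ -6.63 dB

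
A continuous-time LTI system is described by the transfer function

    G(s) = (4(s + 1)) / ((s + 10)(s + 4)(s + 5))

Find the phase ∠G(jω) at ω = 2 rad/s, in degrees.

At s = j2: numerator = 4 + j8, denominator = 124 + j212.
∠G = ∠num − ∠den = 63.435° − (59.676°) = 3.759°.

∠G(j2) ≈ 3.759°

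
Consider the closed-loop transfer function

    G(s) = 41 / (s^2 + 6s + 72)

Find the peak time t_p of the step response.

Comparing s^2 + 6s + 72 to s^2 + 2ζωₙs + ωₙ²: ωₙ = √72 ≈ 8.485 rad/s and ζ = 6/(2·√72) ≈ 0.3536.
ζωₙ = 6/2 = 3, so ω_d = ωₙ√(1−ζ²) = √(ωₙ² − (ζωₙ)²) = √(72 − 3²) = √63 ≈ 7.937 rad/s.
t_p = π/ω_d = π/7.937 ≈ 0.3958 s.

t_p ≈ 0.3958 s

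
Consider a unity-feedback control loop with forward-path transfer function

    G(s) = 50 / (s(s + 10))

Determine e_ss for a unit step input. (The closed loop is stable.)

e_ss = 0

G(s) has one pole at the origin.
This is a Type 1 system; for a step input the steady-state error is zero.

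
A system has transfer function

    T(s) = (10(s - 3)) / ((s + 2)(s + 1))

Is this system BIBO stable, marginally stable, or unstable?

stable

The poles can be read from the denominator factors: s = -2, -1.
Since all poles lie strictly in the left half-plane, the system is stable.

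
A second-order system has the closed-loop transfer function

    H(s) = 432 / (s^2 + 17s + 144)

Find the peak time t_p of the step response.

Comparing s^2 + 17s + 144 to s^2 + 2ζωₙs + ωₙ²: ωₙ = 12 rad/s and ζ = 17/(2·12) ≈ 0.7083.
ζωₙ = 17/2 = 8.5, so ω_d = ωₙ√(1−ζ²) = √(ωₙ² − (ζωₙ)²) = √(144 − 8.5²) = √71.75 ≈ 8.471 rad/s.
t_p = π/ω_d = π/8.471 ≈ 0.3709 s.

t_p ≈ 0.3709 s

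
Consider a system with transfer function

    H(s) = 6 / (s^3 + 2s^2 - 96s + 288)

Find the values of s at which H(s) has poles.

s = 6, -12, 4

The poles are the roots of the denominator s^3 + 2s^2 - 96s + 288 = 0.
Trying s = 6: the polynomial evaluates to 0, so (s - 6) is a factor.
Dividing out leaves s^2 + 8s - 48 = 0.
Factoring the quadratic: (s + 12)(s - 4) = 0.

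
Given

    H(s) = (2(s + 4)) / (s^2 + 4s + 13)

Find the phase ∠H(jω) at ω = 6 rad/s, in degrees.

∠H(j6) ≈ -77.47°

At s = j6: numerator = 8 + j12, denominator = -23 + j24.
∠H = ∠num − ∠den = 56.310° − (133.78°) = -77.47°.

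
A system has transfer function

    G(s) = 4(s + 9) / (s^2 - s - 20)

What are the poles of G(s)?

The poles are the roots of the denominator s^2 - s - 20 = 0.
Factoring: (s - 5)(s + 4) = 0, so s = 5 and s = -4.

s = 5, -4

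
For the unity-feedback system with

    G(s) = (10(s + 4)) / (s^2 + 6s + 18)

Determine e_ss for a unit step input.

e_ss = 0.3103

G(s) has no poles at the origin.
This is a Type 0 system. Kp = lim_{s→0} G(s) = 40/18 = 20/9.
e_ss = 1/(1 + Kp) = 1/(1 + 20/9) = 9/29 ≈ 0.3103.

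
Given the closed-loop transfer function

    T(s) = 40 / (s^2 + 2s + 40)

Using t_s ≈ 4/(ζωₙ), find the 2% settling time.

t_s ≈ 4 s

Comparing s^2 + 2s + 40 to s^2 + 2ζωₙs + ωₙ²: ωₙ = √40 ≈ 6.325 rad/s and ζ = 2/(2·√40) ≈ 0.1581.
ζωₙ = 2/2 = 1, so t_s ≈ 4/(ζωₙ) = 4/1 = 4 s.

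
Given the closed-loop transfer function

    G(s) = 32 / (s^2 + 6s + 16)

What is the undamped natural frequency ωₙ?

ωₙ = 4 rad/s

Compare the denominator to the standard form s^2 + 2ζωₙs + ωₙ².
ωₙ² = 16, so ωₙ = 4 rad/s.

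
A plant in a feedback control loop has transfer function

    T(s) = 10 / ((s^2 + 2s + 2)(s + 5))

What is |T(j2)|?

Substitute s = j2: numerator = 10, denominator = -18 + j16.
|T(j2)| = |10| / |-18 + j16| = 10 / 24.083 ≈ 0.4152.

|T(j2)| ≈ 0.4152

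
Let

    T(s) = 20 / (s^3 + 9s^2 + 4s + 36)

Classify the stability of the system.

marginally stable

The denominator s^3 + 9s^2 + 4s + 36 factors as (s^2 + 4)(s + 9), giving poles at s = 2j, -2j, -9.
Since the simple pole(s) at s = 2j, -2j lie on the jω-axis with none in the right half-plane, the system is marginally stable.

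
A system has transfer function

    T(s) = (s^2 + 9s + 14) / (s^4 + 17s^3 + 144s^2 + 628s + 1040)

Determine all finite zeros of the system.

s = -7, -2

Set the numerator to zero: s^2 + 9s + 14 = 0.
Factoring: (s + 7)(s + 2) = 0.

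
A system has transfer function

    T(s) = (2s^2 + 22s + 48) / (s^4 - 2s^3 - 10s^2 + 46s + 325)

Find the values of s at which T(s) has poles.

s = 4 + 3j, 4 - 3j, -3 + 2j, -3 - 2j

The poles are the roots of the denominator s^4 - 2s^3 - 10s^2 + 46s + 325 = 0.
No real roots exist; factor into two real quadratics: (s^2 - 8s + 25)(s^2 + 6s + 13) = 0.
Each quadratic gives a conjugate pair via the quadratic formula.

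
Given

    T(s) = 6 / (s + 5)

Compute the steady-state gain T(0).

T(0) = 6/5 ≈ 1.200

At s = 0 each factor (s + a) contributes a and each (s^2 + bs + c) contributes c.
T(0) = 6·1 / ((5)) = 6/5 = 6/5.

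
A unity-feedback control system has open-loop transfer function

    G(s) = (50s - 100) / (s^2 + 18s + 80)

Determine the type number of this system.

Type 0

The denominator has no factor of s at the origin — no free integrator — so this is a Type 0 system.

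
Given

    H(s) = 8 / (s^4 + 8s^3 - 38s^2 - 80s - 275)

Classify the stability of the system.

unstable

The denominator s^4 + 8s^3 - 38s^2 - 80s - 275 factors as (s - 5)(s^2 + 2s + 5)(s + 11), giving poles at s = 5, -1 + 2j, -1 - 2j, -11.
Since the pole(s) at s = 5 lie in the right half-plane, the system is unstable.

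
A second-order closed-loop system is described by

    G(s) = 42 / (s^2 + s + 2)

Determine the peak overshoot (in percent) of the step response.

%OS ≈ 30.5%

Comparing s^2 + s + 2 to s^2 + 2ζωₙs + ωₙ²: ωₙ = √2 ≈ 1.414 rad/s and ζ = 1/(2·√2) ≈ 0.3536.
%OS = 100·exp(−πζ/√(1−ζ²)) = 100·exp(−π·0.3536/√(1−0.3536²)) ≈ 30.5%.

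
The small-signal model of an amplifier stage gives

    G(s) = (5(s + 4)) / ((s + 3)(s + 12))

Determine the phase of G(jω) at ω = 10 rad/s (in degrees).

At s = j10: numerator = 20 + j50, denominator = -64 + j150.
∠G = ∠num − ∠den = 68.199° − (113.11°) = -44.91°.

∠G(j10) ≈ -44.91°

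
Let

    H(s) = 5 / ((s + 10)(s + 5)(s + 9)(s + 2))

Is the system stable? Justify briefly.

The poles can be read from the denominator factors: s = -10, -5, -9, -2.
Since all poles lie strictly in the left half-plane, the system is stable.

stable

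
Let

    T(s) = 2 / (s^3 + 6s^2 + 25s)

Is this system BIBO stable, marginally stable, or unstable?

marginally stable

The denominator s^3 + 6s^2 + 25s factors as s(s^2 + 6s + 25), giving poles at s = 0, -3 ± 4j.
Since the simple pole(s) at s = 0 lie on the jω-axis with none in the right half-plane, the system is marginally stable.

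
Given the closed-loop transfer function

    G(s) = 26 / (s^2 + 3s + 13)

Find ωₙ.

ωₙ ≈ 3.606 rad/s

Compare the denominator to the standard form s^2 + 2ζωₙs + ωₙ².
ωₙ² = 13, so ωₙ = √13 ≈ 3.606 rad/s.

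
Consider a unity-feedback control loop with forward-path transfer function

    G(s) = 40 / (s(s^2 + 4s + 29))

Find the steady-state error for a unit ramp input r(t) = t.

G(s) has one pole at the origin.
This is a Type 1 system. Kv = lim_{s→0} s·G(s) = 40/29.
e_ss = 1/Kv = 1/(40/29) = 29/40 ≈ 0.7250.

e_ss = 0.7250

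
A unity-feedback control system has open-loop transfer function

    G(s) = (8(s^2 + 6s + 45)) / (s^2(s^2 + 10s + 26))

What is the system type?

The denominator has 2 factors of s at the origin (free integrators), so this is a Type 2 system.

Type 2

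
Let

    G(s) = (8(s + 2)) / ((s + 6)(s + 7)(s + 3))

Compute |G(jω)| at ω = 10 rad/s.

Substitute s = j10: numerator = 16 + j80, denominator = -1474 - j190.
|G(j10)| = |16 + j80| / |-1474 - j190| = 81.584 / 1486.2 ≈ 0.05489.

|G(j10)| ≈ 0.05489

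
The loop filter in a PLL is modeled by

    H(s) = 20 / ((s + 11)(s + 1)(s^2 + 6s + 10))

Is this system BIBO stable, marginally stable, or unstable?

The poles can be read from the denominator factors: s = -11, -1, -3 + j, -3 - j.
Since all poles lie strictly in the left half-plane, the system is stable.

stable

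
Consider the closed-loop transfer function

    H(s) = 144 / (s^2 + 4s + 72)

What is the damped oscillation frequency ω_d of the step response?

ω_d ≈ 8.246 rad/s

Comparing s^2 + 4s + 72 to s^2 + 2ζωₙs + ωₙ²: ωₙ = √72 ≈ 8.485 rad/s and ζ = 4/(2·√72) ≈ 0.2357.
ζωₙ = 4/2 = 2, so ω_d = ωₙ√(1−ζ²) = √(ωₙ² − (ζωₙ)²) = √(72 − 2²) = √68 ≈ 8.246 rad/s.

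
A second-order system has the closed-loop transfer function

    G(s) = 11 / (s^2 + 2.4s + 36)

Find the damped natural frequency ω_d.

ω_d ≈ 5.879 rad/s

Comparing s^2 + 2.4s + 36 to s^2 + 2ζωₙs + ωₙ²: ωₙ = 6 rad/s and ζ = 2.4/(2·6) = 0.2.
ζωₙ = 2.4/2 = 1.2, so ω_d = ωₙ√(1−ζ²) = √(ωₙ² − (ζωₙ)²) = √(36 − 1.2²) = √34.56 ≈ 5.879 rad/s.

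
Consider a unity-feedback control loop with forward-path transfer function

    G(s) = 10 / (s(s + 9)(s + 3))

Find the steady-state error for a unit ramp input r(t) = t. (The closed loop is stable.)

G(s) has one pole at the origin.
This is a Type 1 system. Kv = lim_{s→0} s·G(s) = 10/27.
e_ss = 1/Kv = 1/(10/27) = 27/10 ≈ 2.700.

e_ss = 2.700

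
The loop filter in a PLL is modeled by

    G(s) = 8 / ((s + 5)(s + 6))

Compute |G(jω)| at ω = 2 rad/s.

|G(j2)| ≈ 0.2349

Substitute s = j2: numerator = 8, denominator = 26 + j22.
|G(j2)| = |8| / |26 + j22| = 8 / 34.059 ≈ 0.2349.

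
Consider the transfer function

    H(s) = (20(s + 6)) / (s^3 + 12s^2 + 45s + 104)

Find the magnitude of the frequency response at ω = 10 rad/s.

Substitute s = j10: numerator = 120 + j200, denominator = -1096 - j550.
|H(j10)| = |120 + j200| / |-1096 - j550| = 233.24 / 1226.3 ≈ 0.1902.

|H(j10)| ≈ 0.1902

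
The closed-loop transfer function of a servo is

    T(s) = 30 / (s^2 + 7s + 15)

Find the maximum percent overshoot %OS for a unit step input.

Comparing s^2 + 7s + 15 to s^2 + 2ζωₙs + ωₙ²: ωₙ = √15 ≈ 3.873 rad/s and ζ = 7/(2·√15) ≈ 0.9037.
%OS = 100·exp(−πζ/√(1−ζ²)) = 100·exp(−π·0.9037/√(1−0.9037²)) ≈ 0.132%.

%OS ≈ 0.132%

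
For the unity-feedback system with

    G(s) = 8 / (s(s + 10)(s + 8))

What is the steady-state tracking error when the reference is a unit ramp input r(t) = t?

G(s) has one pole at the origin.
This is a Type 1 system. Kv = lim_{s→0} s·G(s) = 8/80 = 1/10.
e_ss = 1/Kv = 1/(1/10) = 10.

e_ss = 10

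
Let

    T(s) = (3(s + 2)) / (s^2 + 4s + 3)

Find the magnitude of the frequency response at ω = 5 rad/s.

Substitute s = j5: numerator = 6 + j15, denominator = -22 + j20.
|T(j5)| = |6 + j15| / |-22 + j20| = 16.155 / 29.732 ≈ 0.5434.

|T(j5)| ≈ 0.5434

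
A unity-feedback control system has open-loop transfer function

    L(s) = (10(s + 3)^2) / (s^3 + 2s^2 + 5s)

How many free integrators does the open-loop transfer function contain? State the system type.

The denominator has 1 factor of s at the origin (free integrator), so this is a Type 1 system.

Type 1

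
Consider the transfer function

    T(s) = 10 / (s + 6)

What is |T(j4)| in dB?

|T(j4)|_dB ≈ 2.84 dB

Substitute s = j4: numerator = 10, denominator = 6 + j4.
|T(j4)| = |10| / |6 + j4| = 10 / 7.2111 ≈ 1.387.
In decibels: 20·log₁₀(1.387) ≈ 2.84 dB.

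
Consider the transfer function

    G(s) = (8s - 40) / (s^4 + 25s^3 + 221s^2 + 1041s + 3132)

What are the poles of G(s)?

s = -2 + 5j, -2 - 5j, -12, -9

The poles are the roots of the denominator s^4 + 25s^3 + 221s^2 + 1041s + 3132 = 0.
Trying s = -12: the polynomial evaluates to 0, so (s + 12) is a factor.
Dividing out leaves s^3 + 13s^2 + 65s + 261 = 0.
This factors further as (s^2 + 4s + 29)(s + 9) = 0.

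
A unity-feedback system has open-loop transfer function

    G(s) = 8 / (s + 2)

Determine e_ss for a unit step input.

G(s) has no poles at the origin.
This is a Type 0 system. Kp = lim_{s→0} G(s) = 8/2 = 4.
e_ss = 1/(1 + Kp) = 1/(1 + 4) = 1/5 ≈ 0.2000.

e_ss = 0.2000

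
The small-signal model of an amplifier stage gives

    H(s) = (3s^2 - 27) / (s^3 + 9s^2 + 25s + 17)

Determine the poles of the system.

s = -4 + j, -4 - j, -1

The poles are the roots of the denominator s^3 + 9s^2 + 25s + 17 = 0.
Trying s = -1: the polynomial evaluates to 0, so (s + 1) is a factor.
Dividing out leaves s^2 + 8s + 17 = 0.
The quadratic formula then gives s = -4 ± 1j.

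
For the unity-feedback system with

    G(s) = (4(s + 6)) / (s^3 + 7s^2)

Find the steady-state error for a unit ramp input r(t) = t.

G(s) has 2 poles at the origin.
This is a Type 2 system; for a ramp input the steady-state error is zero.

e_ss = 0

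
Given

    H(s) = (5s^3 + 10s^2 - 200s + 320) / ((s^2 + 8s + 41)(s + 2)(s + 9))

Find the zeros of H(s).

s = 2, 4, -8

Set the numerator to zero: 5s^3 + 10s^2 - 200s + 320 = 0, i.e. 5·(s^3 + 2s^2 - 40s + 64) = 0.
Factoring: (s - 2)(s - 4)(s + 8) = 0.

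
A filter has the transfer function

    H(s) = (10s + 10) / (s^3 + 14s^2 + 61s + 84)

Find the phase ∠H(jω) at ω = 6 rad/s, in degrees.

At s = j6: numerator = 10 + j60, denominator = -420 + j150.
∠H = ∠num − ∠den = 80.538° − (160.35°) = -79.81°.

∠H(j6) ≈ -79.81°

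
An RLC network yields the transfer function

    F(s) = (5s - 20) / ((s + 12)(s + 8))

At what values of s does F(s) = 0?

Set the numerator to zero: 5s - 20 = 0, i.e. 5·(s - 4) = 0.
So s = 4.

s = 4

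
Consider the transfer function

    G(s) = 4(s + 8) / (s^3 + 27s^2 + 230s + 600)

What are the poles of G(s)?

s = -10, -12, -5

The poles are the roots of the denominator s^3 + 27s^2 + 230s + 600 = 0.
Trying s = -10: the polynomial evaluates to 0, so (s + 10) is a factor.
Dividing out leaves s^2 + 17s + 60 = 0.
Factoring the quadratic: (s + 12)(s + 5) = 0.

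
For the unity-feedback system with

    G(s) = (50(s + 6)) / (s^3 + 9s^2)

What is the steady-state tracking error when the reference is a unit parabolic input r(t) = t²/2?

G(s) has 2 poles at the origin.
This is a Type 2 system. Ka = lim_{s→0} s^2·G(s) = 300/9 = 100/3.
e_ss = 1/Ka = 1/(100/3) = 3/100 ≈ 0.03000.

e_ss = 0.03000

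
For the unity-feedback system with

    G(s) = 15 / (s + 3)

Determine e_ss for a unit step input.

G(s) has no poles at the origin.
This is a Type 0 system. Kp = lim_{s→0} G(s) = 15/3 = 5.
e_ss = 1/(1 + Kp) = 1/(1 + 5) = 1/6 ≈ 0.1667.

e_ss = 0.1667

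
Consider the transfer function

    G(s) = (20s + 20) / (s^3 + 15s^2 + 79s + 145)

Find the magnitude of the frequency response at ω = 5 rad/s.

|G(j5)| ≈ 0.2875

Substitute s = j5: numerator = 20 + j100, denominator = -230 + j270.
|G(j5)| = |20 + j100| / |-230 + j270| = 101.98 / 354.68 ≈ 0.2875.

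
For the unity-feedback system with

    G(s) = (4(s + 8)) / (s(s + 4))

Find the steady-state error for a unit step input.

e_ss = 0

G(s) has one pole at the origin.
This is a Type 1 system; for a step input the steady-state error is zero.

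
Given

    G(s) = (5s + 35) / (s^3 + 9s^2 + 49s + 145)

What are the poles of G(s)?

The poles are the roots of the denominator s^3 + 9s^2 + 49s + 145 = 0.
Trying s = -5: the polynomial evaluates to 0, so (s + 5) is a factor.
Dividing out leaves s^2 + 4s + 29 = 0.
The quadratic formula then gives s = -2 ± 5j.

s = -5, -2 + 5j, -2 - 5j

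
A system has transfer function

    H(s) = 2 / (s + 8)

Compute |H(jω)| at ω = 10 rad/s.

Substitute s = j10: numerator = 2, denominator = 8 + j10.
|H(j10)| = |2| / |8 + j10| = 2 / 12.806 ≈ 0.1562.

|H(j10)| ≈ 0.1562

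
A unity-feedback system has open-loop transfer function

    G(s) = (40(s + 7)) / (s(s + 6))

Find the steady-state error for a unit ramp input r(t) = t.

e_ss = 0.02143

G(s) has one pole at the origin.
This is a Type 1 system. Kv = lim_{s→0} s·G(s) = 280/6 = 140/3.
e_ss = 1/Kv = 1/(140/3) = 3/140 ≈ 0.02143.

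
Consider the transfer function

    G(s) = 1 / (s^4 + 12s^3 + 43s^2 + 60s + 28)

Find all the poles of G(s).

The poles are the roots of the denominator s^4 + 12s^3 + 43s^2 + 60s + 28 = 0.
Trying s = -2: the polynomial evaluates to 0, so (s + 2) is a factor.
Dividing out leaves s^3 + 10s^2 + 23s + 14 = 0.
This factors further as (s + 2)(s + 7)(s + 1) = 0.

s = -2, -2, -7, -1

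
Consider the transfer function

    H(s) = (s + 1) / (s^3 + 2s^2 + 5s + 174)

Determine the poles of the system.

The poles are the roots of the denominator s^3 + 2s^2 + 5s + 174 = 0.
Trying s = -6: the polynomial evaluates to 0, so (s + 6) is a factor.
Dividing out leaves s^2 - 4s + 29 = 0.
The quadratic formula then gives s = 2 ± 5j.

s = 2 ± 5j, -6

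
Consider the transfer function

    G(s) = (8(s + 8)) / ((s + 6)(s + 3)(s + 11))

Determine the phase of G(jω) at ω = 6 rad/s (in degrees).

At s = j6: numerator = 64 + j48, denominator = -522 + j486.
∠G = ∠num − ∠den = 36.870° − (137.05°) = -100.2°.

∠G(j6) ≈ -100.2°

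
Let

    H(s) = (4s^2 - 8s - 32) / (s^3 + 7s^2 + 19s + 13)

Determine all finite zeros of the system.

Set the numerator to zero: 4s^2 - 8s - 32 = 0, i.e. 4·(s^2 - 2s - 8) = 0.
Factoring: (s + 2)(s - 4) = 0.

s = -2, 4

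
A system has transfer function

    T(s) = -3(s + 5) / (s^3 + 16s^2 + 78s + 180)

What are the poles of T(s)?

The poles are the roots of the denominator s^3 + 16s^2 + 78s + 180 = 0.
Trying s = -10: the polynomial evaluates to 0, so (s + 10) is a factor.
Dividing out leaves s^2 + 6s + 18 = 0.
The quadratic formula then gives s = -3 ± 3j.

s = -10, -3 + 3j, -3 - 3j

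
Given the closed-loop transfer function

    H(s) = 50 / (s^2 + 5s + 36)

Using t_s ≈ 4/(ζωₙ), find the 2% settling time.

t_s ≈ 1.600 s

Comparing s^2 + 5s + 36 to s^2 + 2ζωₙs + ωₙ²: ωₙ = 6 rad/s and ζ = 5/(2·6) ≈ 0.4167.
ζωₙ = 5/2 = 2.5, so t_s ≈ 4/(ζωₙ) = 4/2.5 = 1.600 s.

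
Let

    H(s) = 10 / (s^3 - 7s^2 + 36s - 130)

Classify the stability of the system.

The denominator s^3 - 7s^2 + 36s - 130 factors as (s^2 - 2s + 26)(s - 5), giving poles at s = 1 ± 5j, 5.
Since the pole(s) at s = 1 ± 5j, 5 lie in the right half-plane, the system is unstable.

unstable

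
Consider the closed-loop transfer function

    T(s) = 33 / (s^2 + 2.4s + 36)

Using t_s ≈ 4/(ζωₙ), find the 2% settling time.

t_s ≈ 3.333 s

Comparing s^2 + 2.4s + 36 to s^2 + 2ζωₙs + ωₙ²: ωₙ = 6 rad/s and ζ = 2.4/(2·6) = 0.2.
ζωₙ = 2.4/2 = 1.2, so t_s ≈ 4/(ζωₙ) = 4/1.2 ≈ 3.333 s.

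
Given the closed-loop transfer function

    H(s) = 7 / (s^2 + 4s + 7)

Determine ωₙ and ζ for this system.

Compare the denominator to the standard form s^2 + 2ζωₙs + ωₙ².
ωₙ² = 7, so ωₙ = √7 ≈ 2.646 rad/s.
2ζωₙ = 4, so ζ = 4/(2·√7) ≈ 0.7559.

ωₙ ≈ 2.646 rad/s, ζ ≈ 0.7559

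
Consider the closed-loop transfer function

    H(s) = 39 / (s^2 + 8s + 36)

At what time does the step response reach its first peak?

Comparing s^2 + 8s + 36 to s^2 + 2ζωₙs + ωₙ²: ωₙ = 6 rad/s and ζ = 8/(2·6) ≈ 0.6667.
ζωₙ = 8/2 = 4, so ω_d = ωₙ√(1−ζ²) = √(ωₙ² − (ζωₙ)²) = √(36 − 4²) = √20 ≈ 4.472 rad/s.
t_p = π/ω_d = π/4.472 ≈ 0.7025 s.

t_p ≈ 0.7025 s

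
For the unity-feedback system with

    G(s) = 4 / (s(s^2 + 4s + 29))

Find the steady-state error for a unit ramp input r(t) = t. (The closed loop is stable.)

e_ss = 7.250

G(s) has one pole at the origin.
This is a Type 1 system. Kv = lim_{s→0} s·G(s) = 4/29.
e_ss = 1/Kv = 1/(4/29) = 29/4 ≈ 7.250.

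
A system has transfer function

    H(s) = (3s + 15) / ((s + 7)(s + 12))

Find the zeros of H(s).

Set the numerator to zero: 3s + 15 = 0, i.e. 3·(s + 5) = 0.
So s = -5.

s = -5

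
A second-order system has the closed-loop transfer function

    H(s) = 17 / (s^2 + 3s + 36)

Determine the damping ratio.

ζ = 0.25

Compare the denominator to the standard form s^2 + 2ζωₙs + ωₙ².
ωₙ² = 36, so ωₙ = 6 rad/s.
2ζωₙ = 3, so ζ = 3/(2·6) = 0.25.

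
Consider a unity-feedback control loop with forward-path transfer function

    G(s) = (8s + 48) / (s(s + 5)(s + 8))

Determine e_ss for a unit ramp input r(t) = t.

e_ss = 0.8333

G(s) has one pole at the origin.
This is a Type 1 system. Kv = lim_{s→0} s·G(s) = 48/40 = 6/5.
e_ss = 1/Kv = 1/(6/5) = 5/6 ≈ 0.8333.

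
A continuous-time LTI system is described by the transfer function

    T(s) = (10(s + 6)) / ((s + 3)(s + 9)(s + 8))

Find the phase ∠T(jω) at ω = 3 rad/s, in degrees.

At s = j3: numerator = 60 + j30, denominator = 36 + j342.
∠T = ∠num − ∠den = 26.565° − (83.991°) = -57.43°.

∠T(j3) ≈ -57.43°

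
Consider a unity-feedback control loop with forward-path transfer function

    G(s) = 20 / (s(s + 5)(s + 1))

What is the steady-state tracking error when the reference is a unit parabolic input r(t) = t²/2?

G(s) has one pole at the origin.
This is a Type 1 system; Ka = lim_{s→0} s^2·G(s) = 0, so the steady-state error for a parabola input is infinite.

e_ss = ∞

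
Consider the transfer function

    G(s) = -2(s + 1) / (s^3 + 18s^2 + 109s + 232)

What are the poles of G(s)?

s = -5 + 2j, -5 - 2j, -8

The poles are the roots of the denominator s^3 + 18s^2 + 109s + 232 = 0.
Trying s = -8: the polynomial evaluates to 0, so (s + 8) is a factor.
Dividing out leaves s^2 + 10s + 29 = 0.
The quadratic formula then gives s = -5 ± 2j.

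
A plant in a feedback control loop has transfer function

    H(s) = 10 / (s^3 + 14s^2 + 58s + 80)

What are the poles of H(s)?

s = -3 ± j, -8

The poles are the roots of the denominator s^3 + 14s^2 + 58s + 80 = 0.
Trying s = -8: the polynomial evaluates to 0, so (s + 8) is a factor.
Dividing out leaves s^2 + 6s + 10 = 0.
The quadratic formula then gives s = -3 ± 1j.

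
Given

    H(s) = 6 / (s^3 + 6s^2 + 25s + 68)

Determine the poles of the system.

s = -1 + 4j, -1 - 4j, -4

The poles are the roots of the denominator s^3 + 6s^2 + 25s + 68 = 0.
Trying s = -4: the polynomial evaluates to 0, so (s + 4) is a factor.
Dividing out leaves s^2 + 2s + 17 = 0.
The quadratic formula then gives s = -1 ± 4j.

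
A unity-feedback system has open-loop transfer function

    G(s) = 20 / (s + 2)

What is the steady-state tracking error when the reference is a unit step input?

e_ss = 0.09091

G(s) has no poles at the origin.
This is a Type 0 system. Kp = lim_{s→0} G(s) = 20/2 = 10.
e_ss = 1/(1 + Kp) = 1/(1 + 10) = 1/11 ≈ 0.09091.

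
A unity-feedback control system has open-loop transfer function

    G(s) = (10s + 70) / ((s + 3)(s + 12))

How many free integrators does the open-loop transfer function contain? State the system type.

Type 0

The denominator has no factor of s at the origin — no free integrator — so this is a Type 0 system.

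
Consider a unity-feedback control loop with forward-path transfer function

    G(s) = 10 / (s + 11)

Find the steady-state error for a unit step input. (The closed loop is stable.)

G(s) has no poles at the origin.
This is a Type 0 system. Kp = lim_{s→0} G(s) = 10/11.
e_ss = 1/(1 + Kp) = 1/(1 + 10/11) = 11/21 ≈ 0.5238.

e_ss = 0.5238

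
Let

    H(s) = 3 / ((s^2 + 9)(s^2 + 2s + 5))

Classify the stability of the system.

The poles can be read from the denominator factors: s = ±3j, -1 ± 2j.
Since the simple pole(s) at s = ±3j lie on the jω-axis with none in the right half-plane, the system is marginally stable.

marginally stable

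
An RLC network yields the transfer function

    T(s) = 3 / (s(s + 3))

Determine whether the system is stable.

marginally stable

The poles can be read from the denominator factors: s = 0, -3.
Since the simple pole(s) at s = 0 lie on the jω-axis with none in the right half-plane, the system is marginally stable.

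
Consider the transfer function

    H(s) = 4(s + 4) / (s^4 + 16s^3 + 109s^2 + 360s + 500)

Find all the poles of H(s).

The poles are the roots of the denominator s^4 + 16s^3 + 109s^2 + 360s + 500 = 0.
No real roots exist; factor into two real quadratics: (s^2 + 8s + 25)(s^2 + 8s + 20) = 0.
Each quadratic gives a conjugate pair via the quadratic formula.

s = -4 + 3j, -4 - 3j, -4 + 2j, -4 - 2j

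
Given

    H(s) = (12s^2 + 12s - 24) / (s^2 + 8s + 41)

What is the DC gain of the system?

Set s = 0: H(0) = (-24) / (41) = -24/41.

H(0) = -24/41 ≈ -0.5854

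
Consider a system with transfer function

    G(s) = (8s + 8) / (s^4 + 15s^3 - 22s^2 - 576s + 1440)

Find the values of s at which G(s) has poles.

s = -12, 3, 4, -10

The poles are the roots of the denominator s^4 + 15s^3 - 22s^2 - 576s + 1440 = 0.
Trying s = -12: the polynomial evaluates to 0, so (s + 12) is a factor.
Dividing out leaves s^3 + 3s^2 - 58s + 120 = 0.
This factors further as (s - 3)(s - 4)(s + 10) = 0.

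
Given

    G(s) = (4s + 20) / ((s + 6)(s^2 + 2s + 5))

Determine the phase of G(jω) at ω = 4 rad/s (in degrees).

∠G(j4) ≈ -139.0°

At s = j4: numerator = 20 + j16, denominator = -98 + j4.
∠G = ∠num − ∠den = 38.660° − (177.66°) = -139.0°.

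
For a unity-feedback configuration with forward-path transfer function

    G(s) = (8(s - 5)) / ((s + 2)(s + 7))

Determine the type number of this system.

Type 0

The denominator has no factor of s at the origin — no free integrator — so this is a Type 0 system.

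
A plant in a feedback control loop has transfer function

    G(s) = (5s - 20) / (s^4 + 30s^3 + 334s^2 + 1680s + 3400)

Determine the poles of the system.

The poles are the roots of the denominator s^4 + 30s^3 + 334s^2 + 1680s + 3400 = 0.
Trying s = -10: the polynomial evaluates to 0, so (s + 10) is a factor.
Dividing out leaves s^3 + 20s^2 + 134s + 340 = 0.
This factors further as (s^2 + 10s + 34)(s + 10) = 0.

s = -5 + 3j, -5 - 3j, -10, -10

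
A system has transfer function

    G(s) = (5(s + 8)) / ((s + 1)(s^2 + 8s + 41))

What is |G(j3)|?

Substitute s = j3: numerator = 40 + j15, denominator = -40 + j120.
|G(j3)| = |40 + j15| / |-40 + j120| = 42.720 / 126.49 ≈ 0.3377.

|G(j3)| ≈ 0.3377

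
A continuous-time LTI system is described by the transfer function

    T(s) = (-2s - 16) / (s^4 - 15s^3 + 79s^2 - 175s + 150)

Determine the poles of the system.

The poles are the roots of the denominator s^4 - 15s^3 + 79s^2 - 175s + 150 = 0.
Trying s = 6: the polynomial evaluates to 0, so (s - 6) is a factor.
Dividing out leaves s^3 - 9s^2 + 25s - 25 = 0.
This factors further as (s^2 - 4s + 5)(s - 5) = 0.

s = 2 + j, 2 - j, 6, 5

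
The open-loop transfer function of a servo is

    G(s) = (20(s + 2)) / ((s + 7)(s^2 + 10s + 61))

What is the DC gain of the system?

At s = 0 each factor (s + a) contributes a and each (s^2 + bs + c) contributes c.
G(0) = 20·(2) / ((7) · (61)) = 40/427 = 40/427.

G(0) = 40/427 ≈ 0.09368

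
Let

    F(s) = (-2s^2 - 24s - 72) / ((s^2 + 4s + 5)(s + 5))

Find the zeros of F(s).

Set the numerator to zero: -2s^2 - 24s - 72 = 0, i.e. -2·(s^2 + 12s + 36) = 0.
Factoring: (s + 6)^2 = 0.

s = -6, -6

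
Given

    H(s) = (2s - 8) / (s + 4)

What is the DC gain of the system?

Set s = 0: H(0) = (-8) / (4) = -2.

H(0) = -2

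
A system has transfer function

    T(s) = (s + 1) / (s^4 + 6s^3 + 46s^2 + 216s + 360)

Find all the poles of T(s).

s = ±6j, -3 ± j

The poles are the roots of the denominator s^4 + 6s^3 + 46s^2 + 216s + 360 = 0.
No real roots exist; factor into two real quadratics: (s^2 + 36)(s^2 + 6s + 10) = 0.
Each quadratic gives a conjugate pair via the quadratic formula.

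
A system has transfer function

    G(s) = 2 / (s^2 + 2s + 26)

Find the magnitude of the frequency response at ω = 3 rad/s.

|G(j3)| ≈ 0.1109

Substitute s = j3: numerator = 2, denominator = 17 + j6.
|G(j3)| = |2| / |17 + j6| = 2 / 18.028 ≈ 0.1109.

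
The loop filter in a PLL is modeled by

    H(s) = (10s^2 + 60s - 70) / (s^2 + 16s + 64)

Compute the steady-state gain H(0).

H(0) = -35/32 ≈ -1.094

Set s = 0: H(0) = (-70) / (64) = -35/32.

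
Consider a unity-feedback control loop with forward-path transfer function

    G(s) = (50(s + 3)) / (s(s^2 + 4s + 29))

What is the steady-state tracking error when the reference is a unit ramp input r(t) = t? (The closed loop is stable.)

G(s) has one pole at the origin.
This is a Type 1 system. Kv = lim_{s→0} s·G(s) = 150/29.
e_ss = 1/Kv = 1/(150/29) = 29/150 ≈ 0.1933.

e_ss = 0.1933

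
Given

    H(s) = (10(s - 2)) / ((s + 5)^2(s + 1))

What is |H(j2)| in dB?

|H(j2)|_dB ≈ -7.21 dB

Substitute s = j2: numerator = -20 + j20, denominator = -19 + j62.
|H(j2)| = |-20 + j20| / |-19 + j62| = 28.284 / 64.846 ≈ 0.4362.
In decibels: 20·log₁₀(0.4362) ≈ -7.21 dB.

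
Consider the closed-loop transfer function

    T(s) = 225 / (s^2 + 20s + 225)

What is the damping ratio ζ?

ζ ≈ 0.6667

Compare the denominator to the standard form s^2 + 2ζωₙs + ωₙ².
ωₙ² = 225, so ωₙ = 15 rad/s.
2ζωₙ = 20, so ζ = 20/(2·15) ≈ 0.6667.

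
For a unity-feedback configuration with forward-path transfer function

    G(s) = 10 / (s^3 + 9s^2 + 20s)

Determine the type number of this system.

Factor s from the denominator: s^3 + 9s^2 + 20s = s·(s^2 + 9s + 20).
There is 1 pole at the origin, so the system is Type 1.

Type 1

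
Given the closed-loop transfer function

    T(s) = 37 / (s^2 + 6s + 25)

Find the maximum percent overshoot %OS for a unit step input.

%OS ≈ 9.48%

Comparing s^2 + 6s + 25 to s^2 + 2ζωₙs + ωₙ²: ωₙ = 5 rad/s and ζ = 6/(2·5) = 0.6.
%OS = 100·exp(−πζ/√(1−ζ²)) = 100·exp(−π·0.6/√(1−0.6²)) ≈ 9.48%.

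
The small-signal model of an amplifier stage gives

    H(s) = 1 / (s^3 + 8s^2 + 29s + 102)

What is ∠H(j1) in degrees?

∠H(j1) ≈ -16.59°

At s = j1: numerator = 1, denominator = 94 + j28.
∠H = ∠num − ∠den = 0° − (16.587°) = -16.59°.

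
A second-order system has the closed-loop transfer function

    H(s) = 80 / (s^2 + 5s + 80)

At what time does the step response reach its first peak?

t_p ≈ 0.3658 s

Comparing s^2 + 5s + 80 to s^2 + 2ζωₙs + ωₙ²: ωₙ = √80 ≈ 8.944 rad/s and ζ = 5/(2·√80) ≈ 0.2795.
ζωₙ = 5/2 = 2.5, so ω_d = ωₙ√(1−ζ²) = √(ωₙ² − (ζωₙ)²) = √(80 − 2.5²) = √73.75 ≈ 8.588 rad/s.
t_p = π/ω_d = π/8.588 ≈ 0.3658 s.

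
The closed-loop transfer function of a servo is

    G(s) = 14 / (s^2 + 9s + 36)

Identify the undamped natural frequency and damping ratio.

Compare the denominator to the standard form s^2 + 2ζωₙs + ωₙ².
ωₙ² = 36, so ωₙ = 6 rad/s.
2ζωₙ = 9, so ζ = 9/(2·6) = 0.75.

ωₙ = 6 rad/s, ζ = 0.75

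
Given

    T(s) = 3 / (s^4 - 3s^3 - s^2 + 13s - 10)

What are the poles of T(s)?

The poles are the roots of the denominator s^4 - 3s^3 - s^2 + 13s - 10 = 0.
Trying s = -2: the polynomial evaluates to 0, so (s + 2) is a factor.
Dividing out leaves s^3 - 5s^2 + 9s - 5 = 0.
This factors further as (s^2 - 4s + 5)(s - 1) = 0.

s = 2 ± j, -2, 1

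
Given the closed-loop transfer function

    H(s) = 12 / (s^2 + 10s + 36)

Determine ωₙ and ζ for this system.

Compare the denominator to the standard form s^2 + 2ζωₙs + ωₙ².
ωₙ² = 36, so ωₙ = 6 rad/s.
2ζωₙ = 10, so ζ = 10/(2·6) ≈ 0.8333.

ωₙ = 6 rad/s, ζ ≈ 0.8333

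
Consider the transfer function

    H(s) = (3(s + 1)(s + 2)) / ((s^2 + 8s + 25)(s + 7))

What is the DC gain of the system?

H(0) = 6/175 ≈ 0.03429

At s = 0 each factor (s + a) contributes a and each (s^2 + bs + c) contributes c.
H(0) = 3·(1) · (2) / ((25) · (7)) = 6/175 = 6/175.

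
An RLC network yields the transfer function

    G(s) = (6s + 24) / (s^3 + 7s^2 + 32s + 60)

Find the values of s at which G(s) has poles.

The poles are the roots of the denominator s^3 + 7s^2 + 32s + 60 = 0.
Trying s = -3: the polynomial evaluates to 0, so (s + 3) is a factor.
Dividing out leaves s^2 + 4s + 20 = 0.
The quadratic formula then gives s = -2 ± 4j.

s = -2 + 4j, -2 - 4j, -3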